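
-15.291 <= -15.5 False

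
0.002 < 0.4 True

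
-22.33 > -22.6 True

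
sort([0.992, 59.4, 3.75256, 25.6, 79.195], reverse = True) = [79.195, 59.4, 25.6, 3.75256, 0.992]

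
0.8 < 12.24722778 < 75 True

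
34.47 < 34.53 True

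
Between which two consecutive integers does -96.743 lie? -97 and -96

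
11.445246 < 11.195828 False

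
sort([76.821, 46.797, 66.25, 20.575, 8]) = [8, 20.575, 46.797, 66.25, 76.821]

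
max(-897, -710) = -710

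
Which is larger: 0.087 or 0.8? 0.8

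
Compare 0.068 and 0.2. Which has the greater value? 0.2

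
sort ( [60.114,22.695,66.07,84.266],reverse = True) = [84.266,66.07,60.114,22.695]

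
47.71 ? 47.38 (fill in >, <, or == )>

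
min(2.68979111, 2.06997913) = 2.06997913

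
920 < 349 False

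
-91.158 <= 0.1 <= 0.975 True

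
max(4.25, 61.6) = 61.6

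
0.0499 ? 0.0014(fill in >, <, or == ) >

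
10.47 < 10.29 False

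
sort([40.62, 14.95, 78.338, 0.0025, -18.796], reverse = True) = [78.338, 40.62, 14.95, 0.0025, -18.796]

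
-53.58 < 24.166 True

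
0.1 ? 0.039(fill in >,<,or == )>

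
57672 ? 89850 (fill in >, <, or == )<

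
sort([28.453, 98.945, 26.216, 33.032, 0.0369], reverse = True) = [98.945, 33.032, 28.453, 26.216, 0.0369]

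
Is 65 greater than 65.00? No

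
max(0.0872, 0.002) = 0.0872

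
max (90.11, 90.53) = 90.53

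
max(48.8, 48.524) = 48.8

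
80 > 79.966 True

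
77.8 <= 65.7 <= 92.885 False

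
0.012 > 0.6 False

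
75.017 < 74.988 False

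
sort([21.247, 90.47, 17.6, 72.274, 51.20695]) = [17.6, 21.247, 51.20695, 72.274, 90.47]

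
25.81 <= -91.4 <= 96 False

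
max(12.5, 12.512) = 12.512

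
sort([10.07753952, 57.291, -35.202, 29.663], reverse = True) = [57.291, 29.663, 10.07753952, -35.202]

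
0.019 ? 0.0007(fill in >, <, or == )>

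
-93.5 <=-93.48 True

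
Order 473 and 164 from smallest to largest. 164, 473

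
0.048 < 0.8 True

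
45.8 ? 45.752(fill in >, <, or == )>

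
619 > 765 False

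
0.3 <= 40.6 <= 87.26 True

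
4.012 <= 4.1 True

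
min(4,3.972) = 3.972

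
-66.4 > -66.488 True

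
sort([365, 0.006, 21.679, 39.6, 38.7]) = [0.006, 21.679, 38.7, 39.6, 365]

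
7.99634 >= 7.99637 False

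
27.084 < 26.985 False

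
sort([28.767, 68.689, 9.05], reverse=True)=[68.689, 28.767, 9.05]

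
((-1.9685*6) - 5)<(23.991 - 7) True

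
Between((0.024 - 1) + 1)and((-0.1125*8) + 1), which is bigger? ((-0.1125*8) + 1)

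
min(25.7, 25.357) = 25.357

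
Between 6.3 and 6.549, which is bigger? 6.549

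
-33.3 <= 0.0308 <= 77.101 True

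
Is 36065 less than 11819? No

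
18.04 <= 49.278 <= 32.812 False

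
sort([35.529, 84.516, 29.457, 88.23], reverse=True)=[88.23, 84.516, 35.529, 29.457]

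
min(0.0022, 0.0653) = 0.0022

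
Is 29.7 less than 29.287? No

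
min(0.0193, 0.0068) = 0.0068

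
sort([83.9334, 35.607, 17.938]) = [17.938, 35.607, 83.9334]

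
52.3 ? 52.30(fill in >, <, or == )==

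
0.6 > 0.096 True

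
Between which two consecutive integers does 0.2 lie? 0 and 1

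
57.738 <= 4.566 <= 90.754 False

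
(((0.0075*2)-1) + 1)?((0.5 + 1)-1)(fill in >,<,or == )<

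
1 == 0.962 False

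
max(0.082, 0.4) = 0.4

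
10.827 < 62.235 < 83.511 True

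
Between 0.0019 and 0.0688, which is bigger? 0.0688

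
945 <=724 False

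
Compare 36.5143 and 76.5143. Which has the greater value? 76.5143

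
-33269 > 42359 False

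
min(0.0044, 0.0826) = 0.0044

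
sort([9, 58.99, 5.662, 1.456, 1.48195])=[1.456, 1.48195, 5.662, 9, 58.99]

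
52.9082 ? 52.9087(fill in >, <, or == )<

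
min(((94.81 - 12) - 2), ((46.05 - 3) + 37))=80.05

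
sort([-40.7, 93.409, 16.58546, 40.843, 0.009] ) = [-40.7, 0.009, 16.58546, 40.843, 93.409]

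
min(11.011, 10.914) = 10.914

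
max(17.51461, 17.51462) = 17.51462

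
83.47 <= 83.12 False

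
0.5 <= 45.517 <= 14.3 False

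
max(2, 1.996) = 2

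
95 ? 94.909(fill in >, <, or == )>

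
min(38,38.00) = 38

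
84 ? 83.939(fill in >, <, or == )>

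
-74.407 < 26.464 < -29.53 False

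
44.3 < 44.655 True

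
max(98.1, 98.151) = 98.151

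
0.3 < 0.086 False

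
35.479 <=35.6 True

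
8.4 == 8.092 False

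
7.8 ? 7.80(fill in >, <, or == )==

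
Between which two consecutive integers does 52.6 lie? 52 and 53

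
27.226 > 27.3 False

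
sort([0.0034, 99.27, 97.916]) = [0.0034, 97.916, 99.27]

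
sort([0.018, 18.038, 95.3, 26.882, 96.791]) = [0.018, 18.038, 26.882, 95.3, 96.791]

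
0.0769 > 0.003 True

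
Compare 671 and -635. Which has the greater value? 671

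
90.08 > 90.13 False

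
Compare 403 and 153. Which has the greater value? 403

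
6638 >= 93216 False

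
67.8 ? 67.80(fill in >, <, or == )==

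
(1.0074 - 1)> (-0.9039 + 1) False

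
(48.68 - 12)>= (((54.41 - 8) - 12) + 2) True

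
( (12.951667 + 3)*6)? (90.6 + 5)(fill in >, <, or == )>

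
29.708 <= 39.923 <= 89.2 True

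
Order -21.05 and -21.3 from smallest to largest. -21.3, -21.05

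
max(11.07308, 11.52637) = 11.52637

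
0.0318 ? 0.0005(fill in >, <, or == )>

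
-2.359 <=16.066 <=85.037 True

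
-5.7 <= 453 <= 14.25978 False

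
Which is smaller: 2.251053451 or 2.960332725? 2.251053451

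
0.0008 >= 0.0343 False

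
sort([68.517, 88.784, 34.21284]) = [34.21284, 68.517, 88.784]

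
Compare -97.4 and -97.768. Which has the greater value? -97.4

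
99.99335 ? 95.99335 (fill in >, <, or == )>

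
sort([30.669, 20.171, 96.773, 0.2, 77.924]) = [0.2, 20.171, 30.669, 77.924, 96.773]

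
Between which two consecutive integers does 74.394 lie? 74 and 75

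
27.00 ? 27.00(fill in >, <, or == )==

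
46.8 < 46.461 False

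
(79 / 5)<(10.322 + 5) False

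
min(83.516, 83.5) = 83.5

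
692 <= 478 False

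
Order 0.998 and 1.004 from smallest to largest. 0.998, 1.004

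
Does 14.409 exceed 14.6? No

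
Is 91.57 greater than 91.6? No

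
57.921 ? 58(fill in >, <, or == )<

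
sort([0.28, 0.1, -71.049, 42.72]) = [-71.049, 0.1, 0.28, 42.72]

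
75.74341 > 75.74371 False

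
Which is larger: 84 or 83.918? 84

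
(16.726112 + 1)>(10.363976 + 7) True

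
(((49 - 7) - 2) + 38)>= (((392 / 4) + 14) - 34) True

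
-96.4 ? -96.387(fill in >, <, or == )<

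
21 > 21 False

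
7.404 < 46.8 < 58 True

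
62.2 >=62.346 False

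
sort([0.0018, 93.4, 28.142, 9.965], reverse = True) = [93.4, 28.142, 9.965, 0.0018]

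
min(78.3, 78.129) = 78.129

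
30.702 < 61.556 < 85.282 True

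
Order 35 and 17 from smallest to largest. 17, 35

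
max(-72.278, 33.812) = 33.812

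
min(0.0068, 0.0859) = 0.0068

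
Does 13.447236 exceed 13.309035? Yes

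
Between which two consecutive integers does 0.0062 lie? 0 and 1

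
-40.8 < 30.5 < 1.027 False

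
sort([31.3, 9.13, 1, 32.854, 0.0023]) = [0.0023, 1, 9.13, 31.3, 32.854]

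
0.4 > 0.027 True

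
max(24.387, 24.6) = 24.6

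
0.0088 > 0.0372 False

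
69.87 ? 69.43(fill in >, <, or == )>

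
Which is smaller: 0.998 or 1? 0.998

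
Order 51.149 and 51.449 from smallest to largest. 51.149,51.449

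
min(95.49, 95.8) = 95.49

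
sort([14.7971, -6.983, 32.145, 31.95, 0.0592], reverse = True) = [32.145, 31.95, 14.7971, 0.0592, -6.983]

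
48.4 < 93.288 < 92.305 False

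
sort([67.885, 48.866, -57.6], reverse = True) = [67.885, 48.866, -57.6]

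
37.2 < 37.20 False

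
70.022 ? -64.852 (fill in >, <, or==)>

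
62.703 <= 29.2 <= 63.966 False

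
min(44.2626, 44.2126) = 44.2126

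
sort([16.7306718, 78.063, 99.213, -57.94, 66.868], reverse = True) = [99.213, 78.063, 66.868, 16.7306718, -57.94]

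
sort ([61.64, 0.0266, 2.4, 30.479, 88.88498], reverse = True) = [88.88498, 61.64, 30.479, 2.4, 0.0266]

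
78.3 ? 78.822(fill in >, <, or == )<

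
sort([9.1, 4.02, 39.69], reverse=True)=[39.69, 9.1, 4.02]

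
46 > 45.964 True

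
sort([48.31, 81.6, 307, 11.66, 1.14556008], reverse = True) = [307, 81.6, 48.31, 11.66, 1.14556008]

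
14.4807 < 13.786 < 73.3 False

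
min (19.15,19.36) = 19.15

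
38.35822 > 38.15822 True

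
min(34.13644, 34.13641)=34.13641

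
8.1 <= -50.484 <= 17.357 False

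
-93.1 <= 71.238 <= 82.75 True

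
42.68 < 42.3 False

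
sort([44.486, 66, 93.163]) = [44.486, 66, 93.163]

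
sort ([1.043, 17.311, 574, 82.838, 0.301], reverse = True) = [574, 82.838, 17.311, 1.043, 0.301]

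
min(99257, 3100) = 3100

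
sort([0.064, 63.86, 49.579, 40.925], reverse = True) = [63.86, 49.579, 40.925, 0.064]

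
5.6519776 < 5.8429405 True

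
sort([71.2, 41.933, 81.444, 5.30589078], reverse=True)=[81.444, 71.2, 41.933, 5.30589078]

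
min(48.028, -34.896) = -34.896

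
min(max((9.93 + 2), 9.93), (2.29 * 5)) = 11.45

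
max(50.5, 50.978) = 50.978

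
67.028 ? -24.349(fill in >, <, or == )>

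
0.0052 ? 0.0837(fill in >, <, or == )<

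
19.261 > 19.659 False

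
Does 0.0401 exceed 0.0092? Yes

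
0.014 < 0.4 True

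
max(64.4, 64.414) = 64.414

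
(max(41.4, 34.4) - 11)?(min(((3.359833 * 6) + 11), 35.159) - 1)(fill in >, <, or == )>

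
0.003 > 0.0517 False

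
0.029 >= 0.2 False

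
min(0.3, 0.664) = 0.3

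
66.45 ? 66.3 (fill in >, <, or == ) >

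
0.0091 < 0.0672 True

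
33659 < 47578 True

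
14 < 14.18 True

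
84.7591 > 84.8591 False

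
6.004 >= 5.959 True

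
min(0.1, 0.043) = 0.043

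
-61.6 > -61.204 False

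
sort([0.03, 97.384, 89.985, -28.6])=[-28.6, 0.03, 89.985, 97.384]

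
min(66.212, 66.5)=66.212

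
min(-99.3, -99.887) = -99.887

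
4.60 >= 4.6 True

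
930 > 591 True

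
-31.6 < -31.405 True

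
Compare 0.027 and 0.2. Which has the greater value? 0.2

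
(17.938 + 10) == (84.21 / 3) False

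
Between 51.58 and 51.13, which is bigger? 51.58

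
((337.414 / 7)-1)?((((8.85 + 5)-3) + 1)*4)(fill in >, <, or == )<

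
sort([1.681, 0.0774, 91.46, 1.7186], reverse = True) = [91.46, 1.7186, 1.681, 0.0774]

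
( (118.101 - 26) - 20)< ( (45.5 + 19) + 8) True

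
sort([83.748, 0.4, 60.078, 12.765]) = [0.4, 12.765, 60.078, 83.748]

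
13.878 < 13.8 False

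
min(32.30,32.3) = 32.30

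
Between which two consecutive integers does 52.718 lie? 52 and 53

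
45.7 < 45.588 False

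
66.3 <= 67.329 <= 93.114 True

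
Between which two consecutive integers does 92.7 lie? 92 and 93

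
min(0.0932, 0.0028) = 0.0028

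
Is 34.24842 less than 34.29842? Yes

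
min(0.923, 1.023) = 0.923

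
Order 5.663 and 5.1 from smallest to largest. 5.1, 5.663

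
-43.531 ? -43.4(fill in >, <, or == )<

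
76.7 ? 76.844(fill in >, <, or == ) <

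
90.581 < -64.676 False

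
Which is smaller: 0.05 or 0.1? 0.05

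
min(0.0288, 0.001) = 0.001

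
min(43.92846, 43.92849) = 43.92846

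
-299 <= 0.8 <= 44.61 True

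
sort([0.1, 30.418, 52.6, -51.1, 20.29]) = [-51.1, 0.1, 20.29, 30.418, 52.6]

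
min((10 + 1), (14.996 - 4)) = 10.996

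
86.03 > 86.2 False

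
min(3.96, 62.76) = 3.96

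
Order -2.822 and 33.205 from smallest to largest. -2.822, 33.205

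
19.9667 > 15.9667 True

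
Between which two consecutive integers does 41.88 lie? 41 and 42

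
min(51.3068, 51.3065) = 51.3065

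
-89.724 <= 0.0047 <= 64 True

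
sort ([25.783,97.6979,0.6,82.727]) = [0.6,25.783,82.727,97.6979]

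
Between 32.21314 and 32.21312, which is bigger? 32.21314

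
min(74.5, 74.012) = 74.012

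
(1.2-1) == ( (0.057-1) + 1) False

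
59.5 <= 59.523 True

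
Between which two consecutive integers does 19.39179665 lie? 19 and 20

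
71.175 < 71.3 True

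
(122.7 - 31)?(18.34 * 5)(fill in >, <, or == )==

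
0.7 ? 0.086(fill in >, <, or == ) >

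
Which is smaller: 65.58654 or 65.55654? 65.55654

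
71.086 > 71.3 False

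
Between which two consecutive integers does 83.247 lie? 83 and 84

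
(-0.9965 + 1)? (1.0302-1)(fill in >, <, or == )<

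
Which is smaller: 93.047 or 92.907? 92.907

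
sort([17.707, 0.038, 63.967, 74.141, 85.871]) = [0.038, 17.707, 63.967, 74.141, 85.871]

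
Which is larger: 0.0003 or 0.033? 0.033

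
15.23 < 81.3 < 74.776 False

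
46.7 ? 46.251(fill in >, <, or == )>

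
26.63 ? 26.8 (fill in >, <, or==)<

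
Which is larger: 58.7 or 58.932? 58.932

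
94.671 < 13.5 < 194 False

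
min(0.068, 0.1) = 0.068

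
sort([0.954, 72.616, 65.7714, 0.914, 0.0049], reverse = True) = [72.616, 65.7714, 0.954, 0.914, 0.0049]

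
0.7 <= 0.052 False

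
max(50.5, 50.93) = 50.93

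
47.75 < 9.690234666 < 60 False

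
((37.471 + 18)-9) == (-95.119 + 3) False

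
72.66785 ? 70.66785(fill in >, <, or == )>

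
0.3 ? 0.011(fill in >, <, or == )>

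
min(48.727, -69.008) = -69.008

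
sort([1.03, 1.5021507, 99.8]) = [1.03, 1.5021507, 99.8]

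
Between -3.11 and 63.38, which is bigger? 63.38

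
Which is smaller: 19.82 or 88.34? 19.82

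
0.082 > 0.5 False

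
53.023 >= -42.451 True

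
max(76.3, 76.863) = 76.863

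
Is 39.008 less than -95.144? No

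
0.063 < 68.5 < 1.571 False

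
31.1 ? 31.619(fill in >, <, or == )<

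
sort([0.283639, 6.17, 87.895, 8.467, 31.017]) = [0.283639, 6.17, 8.467, 31.017, 87.895]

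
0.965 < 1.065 True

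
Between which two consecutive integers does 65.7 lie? 65 and 66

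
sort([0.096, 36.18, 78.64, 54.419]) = [0.096, 36.18, 54.419, 78.64]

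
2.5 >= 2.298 True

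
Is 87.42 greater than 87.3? Yes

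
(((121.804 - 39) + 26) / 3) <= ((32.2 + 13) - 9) False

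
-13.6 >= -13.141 False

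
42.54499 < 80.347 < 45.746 False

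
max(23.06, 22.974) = 23.06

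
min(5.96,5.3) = 5.3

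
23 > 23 False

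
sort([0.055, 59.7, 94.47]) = [0.055, 59.7, 94.47]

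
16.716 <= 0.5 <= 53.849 False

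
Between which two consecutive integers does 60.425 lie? 60 and 61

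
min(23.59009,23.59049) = 23.59009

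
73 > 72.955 True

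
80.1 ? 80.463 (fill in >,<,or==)<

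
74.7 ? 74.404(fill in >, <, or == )>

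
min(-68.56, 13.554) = -68.56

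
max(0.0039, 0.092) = 0.092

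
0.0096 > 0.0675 False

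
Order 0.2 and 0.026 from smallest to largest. 0.026, 0.2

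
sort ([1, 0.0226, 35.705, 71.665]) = [0.0226, 1, 35.705, 71.665]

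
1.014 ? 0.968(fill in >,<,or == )>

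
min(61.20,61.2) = 61.20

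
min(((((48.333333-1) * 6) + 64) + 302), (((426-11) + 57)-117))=355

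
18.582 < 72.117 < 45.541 False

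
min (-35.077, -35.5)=-35.5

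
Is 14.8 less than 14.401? No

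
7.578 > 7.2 True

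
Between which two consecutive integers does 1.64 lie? 1 and 2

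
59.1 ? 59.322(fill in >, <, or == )<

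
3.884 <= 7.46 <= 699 True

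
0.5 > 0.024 True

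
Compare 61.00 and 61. They are equal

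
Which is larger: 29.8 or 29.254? 29.8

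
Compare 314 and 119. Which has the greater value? 314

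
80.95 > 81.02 False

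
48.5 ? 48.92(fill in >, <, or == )<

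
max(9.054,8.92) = 9.054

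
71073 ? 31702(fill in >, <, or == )>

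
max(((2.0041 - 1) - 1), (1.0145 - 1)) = 0.0145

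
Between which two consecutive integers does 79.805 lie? 79 and 80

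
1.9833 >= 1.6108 True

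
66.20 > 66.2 False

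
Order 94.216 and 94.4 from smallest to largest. 94.216, 94.4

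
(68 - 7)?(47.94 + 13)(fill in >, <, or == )>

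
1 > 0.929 True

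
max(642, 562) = 642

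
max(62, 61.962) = 62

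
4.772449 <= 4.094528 False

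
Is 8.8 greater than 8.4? Yes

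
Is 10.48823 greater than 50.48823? No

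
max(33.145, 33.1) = 33.145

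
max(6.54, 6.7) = 6.7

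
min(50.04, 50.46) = 50.04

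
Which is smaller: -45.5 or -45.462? -45.5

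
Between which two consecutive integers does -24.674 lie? -25 and -24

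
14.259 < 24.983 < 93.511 True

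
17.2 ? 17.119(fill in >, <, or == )>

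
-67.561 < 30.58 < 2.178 False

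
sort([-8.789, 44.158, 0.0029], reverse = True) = [44.158, 0.0029, -8.789]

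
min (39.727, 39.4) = 39.4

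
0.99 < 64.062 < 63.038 False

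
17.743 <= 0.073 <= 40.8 False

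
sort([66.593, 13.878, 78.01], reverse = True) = [78.01, 66.593, 13.878]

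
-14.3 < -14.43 False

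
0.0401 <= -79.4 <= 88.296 False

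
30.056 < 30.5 True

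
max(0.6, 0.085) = 0.6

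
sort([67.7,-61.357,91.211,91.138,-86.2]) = [-86.2,-61.357,67.7,91.138,91.211]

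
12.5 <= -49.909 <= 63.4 False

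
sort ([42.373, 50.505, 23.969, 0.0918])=[0.0918, 23.969, 42.373, 50.505]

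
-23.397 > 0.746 False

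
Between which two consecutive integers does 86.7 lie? 86 and 87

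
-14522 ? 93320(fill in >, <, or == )<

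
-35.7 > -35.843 True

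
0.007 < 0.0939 True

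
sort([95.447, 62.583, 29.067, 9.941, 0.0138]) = [0.0138, 9.941, 29.067, 62.583, 95.447]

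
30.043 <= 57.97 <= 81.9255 True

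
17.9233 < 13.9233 False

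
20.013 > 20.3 False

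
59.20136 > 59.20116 True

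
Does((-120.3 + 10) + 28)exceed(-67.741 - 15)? Yes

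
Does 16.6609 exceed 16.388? Yes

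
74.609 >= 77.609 False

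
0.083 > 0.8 False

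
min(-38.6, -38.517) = -38.6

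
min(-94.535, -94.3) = -94.535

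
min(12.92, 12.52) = 12.52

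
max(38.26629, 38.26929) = 38.26929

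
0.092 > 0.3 False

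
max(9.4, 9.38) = 9.4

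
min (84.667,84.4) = 84.4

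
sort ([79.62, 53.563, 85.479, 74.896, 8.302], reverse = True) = [85.479, 79.62, 74.896, 53.563, 8.302]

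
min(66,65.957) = 65.957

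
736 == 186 False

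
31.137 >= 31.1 True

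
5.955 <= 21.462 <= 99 True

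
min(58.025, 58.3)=58.025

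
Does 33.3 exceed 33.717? No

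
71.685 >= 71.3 True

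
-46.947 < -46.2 True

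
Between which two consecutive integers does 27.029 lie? 27 and 28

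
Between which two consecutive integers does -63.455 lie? -64 and -63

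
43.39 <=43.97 True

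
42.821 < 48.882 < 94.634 True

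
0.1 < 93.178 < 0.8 False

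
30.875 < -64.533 False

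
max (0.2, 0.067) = 0.2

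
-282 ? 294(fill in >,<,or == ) <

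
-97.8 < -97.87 False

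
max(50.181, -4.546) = 50.181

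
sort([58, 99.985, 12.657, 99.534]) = [12.657, 58, 99.534, 99.985]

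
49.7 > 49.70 False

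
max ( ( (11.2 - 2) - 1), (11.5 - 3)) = 8.5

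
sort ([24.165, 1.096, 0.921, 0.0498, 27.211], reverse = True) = [27.211, 24.165, 1.096, 0.921, 0.0498]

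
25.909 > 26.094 False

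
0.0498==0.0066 False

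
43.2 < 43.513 True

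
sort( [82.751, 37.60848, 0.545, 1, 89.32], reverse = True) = [89.32, 82.751, 37.60848, 1, 0.545]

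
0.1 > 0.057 True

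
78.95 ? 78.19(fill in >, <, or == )>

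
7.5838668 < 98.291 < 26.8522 False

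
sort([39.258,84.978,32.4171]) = [32.4171,39.258,84.978]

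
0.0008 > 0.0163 False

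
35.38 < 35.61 True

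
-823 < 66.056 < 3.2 False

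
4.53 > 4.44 True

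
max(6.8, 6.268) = 6.8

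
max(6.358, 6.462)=6.462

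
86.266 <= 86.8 True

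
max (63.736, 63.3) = 63.736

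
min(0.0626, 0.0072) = 0.0072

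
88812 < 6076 False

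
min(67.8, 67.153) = 67.153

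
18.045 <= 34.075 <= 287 True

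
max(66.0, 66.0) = 66.0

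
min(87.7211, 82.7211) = 82.7211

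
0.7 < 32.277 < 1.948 False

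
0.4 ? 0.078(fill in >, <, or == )>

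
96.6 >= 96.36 True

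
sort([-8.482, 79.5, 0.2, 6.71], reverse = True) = [79.5, 6.71, 0.2, -8.482]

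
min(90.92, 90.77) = 90.77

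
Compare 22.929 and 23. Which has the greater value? 23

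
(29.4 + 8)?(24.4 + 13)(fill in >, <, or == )==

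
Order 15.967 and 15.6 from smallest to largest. 15.6, 15.967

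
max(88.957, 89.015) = 89.015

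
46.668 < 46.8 True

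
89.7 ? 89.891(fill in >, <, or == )<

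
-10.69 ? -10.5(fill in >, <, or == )<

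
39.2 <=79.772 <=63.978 False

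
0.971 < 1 True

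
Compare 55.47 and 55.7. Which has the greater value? 55.7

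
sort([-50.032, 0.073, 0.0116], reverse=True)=[0.073, 0.0116, -50.032]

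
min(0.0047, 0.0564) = 0.0047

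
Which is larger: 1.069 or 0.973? 1.069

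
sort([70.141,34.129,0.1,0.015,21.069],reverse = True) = [70.141,34.129,21.069,0.1,0.015]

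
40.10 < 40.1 False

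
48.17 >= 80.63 False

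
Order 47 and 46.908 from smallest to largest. 46.908, 47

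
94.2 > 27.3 True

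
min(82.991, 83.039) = 82.991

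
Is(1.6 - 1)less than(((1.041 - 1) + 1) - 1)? No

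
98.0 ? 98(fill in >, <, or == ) ==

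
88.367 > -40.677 True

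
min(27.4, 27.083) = 27.083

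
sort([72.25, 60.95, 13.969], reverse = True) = [72.25, 60.95, 13.969]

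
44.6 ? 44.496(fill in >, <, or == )>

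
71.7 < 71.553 False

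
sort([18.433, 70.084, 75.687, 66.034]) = [18.433, 66.034, 70.084, 75.687]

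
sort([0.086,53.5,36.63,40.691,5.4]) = [0.086,5.4,36.63,40.691,53.5]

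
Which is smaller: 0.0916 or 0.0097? 0.0097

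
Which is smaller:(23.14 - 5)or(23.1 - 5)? (23.1 - 5)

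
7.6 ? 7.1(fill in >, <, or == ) >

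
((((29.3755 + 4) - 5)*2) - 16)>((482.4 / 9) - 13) True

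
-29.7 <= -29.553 True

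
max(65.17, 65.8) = 65.8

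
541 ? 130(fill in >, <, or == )>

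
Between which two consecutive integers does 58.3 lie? 58 and 59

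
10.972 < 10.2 False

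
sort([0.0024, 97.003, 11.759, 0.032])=[0.0024, 0.032, 11.759, 97.003]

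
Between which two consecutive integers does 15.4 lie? 15 and 16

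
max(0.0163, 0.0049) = 0.0163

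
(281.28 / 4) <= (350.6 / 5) False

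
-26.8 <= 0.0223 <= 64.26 True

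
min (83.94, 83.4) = 83.4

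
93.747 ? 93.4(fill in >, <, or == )>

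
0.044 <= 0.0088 False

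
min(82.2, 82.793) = 82.2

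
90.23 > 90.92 False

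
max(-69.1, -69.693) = -69.1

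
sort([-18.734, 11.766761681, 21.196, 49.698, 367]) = [-18.734, 11.766761681, 21.196, 49.698, 367]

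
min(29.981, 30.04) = 29.981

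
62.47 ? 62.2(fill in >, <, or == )>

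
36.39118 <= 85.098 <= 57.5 False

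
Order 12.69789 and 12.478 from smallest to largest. 12.478, 12.69789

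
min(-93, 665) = -93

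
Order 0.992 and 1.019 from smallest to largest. 0.992, 1.019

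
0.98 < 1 True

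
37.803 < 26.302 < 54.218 False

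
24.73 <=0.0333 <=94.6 False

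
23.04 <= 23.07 True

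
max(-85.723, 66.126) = 66.126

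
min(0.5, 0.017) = 0.017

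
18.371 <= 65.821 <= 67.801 True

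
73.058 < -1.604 False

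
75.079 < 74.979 False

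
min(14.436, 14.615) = 14.436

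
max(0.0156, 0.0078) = 0.0156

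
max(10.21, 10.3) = 10.3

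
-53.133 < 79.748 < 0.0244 False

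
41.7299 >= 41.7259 True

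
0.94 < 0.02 False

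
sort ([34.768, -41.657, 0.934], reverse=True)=[34.768, 0.934, -41.657]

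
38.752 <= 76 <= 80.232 True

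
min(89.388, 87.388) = 87.388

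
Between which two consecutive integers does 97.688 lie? 97 and 98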